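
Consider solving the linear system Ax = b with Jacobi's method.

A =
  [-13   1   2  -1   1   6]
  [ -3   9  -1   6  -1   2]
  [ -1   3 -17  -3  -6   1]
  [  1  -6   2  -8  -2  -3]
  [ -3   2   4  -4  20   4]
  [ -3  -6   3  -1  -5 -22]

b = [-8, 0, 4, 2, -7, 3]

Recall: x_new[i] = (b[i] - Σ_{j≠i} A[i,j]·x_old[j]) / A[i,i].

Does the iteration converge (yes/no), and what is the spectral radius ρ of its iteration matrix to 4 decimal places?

Write A = D+L+U with D = diag(-13, 9, -17, -8, 20, -22).
T_J = -D⁻¹(L+U): T[1,3] = -(6)/(9) = -0.6667; T[1,1] = 0.
  T[0,:] = [+0.0000  +0.0769  +0.1538  -0.0769  +0.0769  +0.4615]
  T[1,:] = [+0.3333  +0.0000  +0.1111  -0.6667  +0.1111  -0.2222]
  T[2,:] = [-0.0588  +0.1765  +0.0000  -0.1765  -0.3529  +0.0588]
  T[3,:] = [+0.1250  -0.7500  +0.2500  +0.0000  -0.2500  -0.3750]
  T[4,:] = [+0.1500  -0.1000  -0.2000  +0.2000  +0.0000  -0.2000]
  T[5,:] = [-0.1364  -0.2727  +0.1364  -0.0455  -0.2273  +0.0000]
|eigenvalues of T|: 0.8506, 0.5427, 0.2984, 0.2933, 0.2933, 0.1925.
ρ(T) = max|λ| = 0.8506; 0.8506 < 1, so it converges for any x₀.

yes, ρ = 0.8506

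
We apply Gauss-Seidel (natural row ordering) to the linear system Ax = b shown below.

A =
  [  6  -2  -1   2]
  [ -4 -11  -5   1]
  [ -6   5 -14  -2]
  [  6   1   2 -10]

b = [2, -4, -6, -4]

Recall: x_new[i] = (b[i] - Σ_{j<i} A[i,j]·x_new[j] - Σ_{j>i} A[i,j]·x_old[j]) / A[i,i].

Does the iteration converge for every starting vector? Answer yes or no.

yes

Let D = diag(6, -11, -14, -10); L, U the strict triangles.
GS T = -(D+L)⁻¹U: row 0 first, T[0,3] = -(2)/(6) = -0.3333; later rows by forward substitution.
  T[0,:] = [+0.0000 +0.3333 +0.1667 -0.3333]
  T[1,:] = [+0.0000 -0.1212 -0.5152 +0.2121]
  T[2,:] = [+0.0000 -0.1861 -0.2554 +0.0758]
  T[3,:] = [+0.0000 +0.1506 -0.0026 -0.1636]
|roots of det(T-λI)|: 0.5615, 0.1631, 0.1418, 0.0000.
ρ = 0.5615; 0.5615 < 1: convergent.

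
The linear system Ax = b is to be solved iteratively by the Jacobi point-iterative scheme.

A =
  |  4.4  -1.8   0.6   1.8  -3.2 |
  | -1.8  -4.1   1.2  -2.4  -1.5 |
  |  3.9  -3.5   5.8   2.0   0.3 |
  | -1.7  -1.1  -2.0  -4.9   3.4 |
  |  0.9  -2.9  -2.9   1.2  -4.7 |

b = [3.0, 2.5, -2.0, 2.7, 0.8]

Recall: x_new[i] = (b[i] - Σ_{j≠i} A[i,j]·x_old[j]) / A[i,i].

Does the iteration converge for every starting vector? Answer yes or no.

A = D + L + U where D = diag(4.4, -4.1, 5.8, -4.9, -4.7).
T_J = -D⁻¹(L+U): T[1,0] = -(-1.8)/(-4.1) = -0.4390; T[1,1] = 0.
  T[0,:] = [+0.0000  +0.4091  -0.1364  -0.4091  +0.7273]
  T[1,:] = [-0.4390  +0.0000  +0.2927  -0.5854  -0.3659]
  T[2,:] = [-0.6724  +0.6034  +0.0000  -0.3448  -0.0517]
  T[3,:] = [-0.3469  -0.2245  -0.4082  +0.0000  +0.6939]
  T[4,:] = [+0.1915  -0.6170  -0.6170  +0.2553  +0.0000]
|λ(T)| sorted: 1.2747, 0.8825, 0.8825, 0.4366, 0.3911.
ρ(T) = max|λ| = 1.2747; 1.2747 > 1 ⇒ diverges.

no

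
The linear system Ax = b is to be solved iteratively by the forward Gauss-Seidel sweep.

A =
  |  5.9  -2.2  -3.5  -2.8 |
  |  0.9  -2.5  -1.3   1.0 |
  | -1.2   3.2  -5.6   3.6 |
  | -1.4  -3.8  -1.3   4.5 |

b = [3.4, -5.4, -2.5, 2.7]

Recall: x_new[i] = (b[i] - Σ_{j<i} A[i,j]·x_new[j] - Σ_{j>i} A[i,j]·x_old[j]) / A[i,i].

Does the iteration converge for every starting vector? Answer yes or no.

yes

Let D = diag(5.9, -2.5, -5.6, 4.5); L, U the strict triangles.
GS T = -(D+L)⁻¹U: row 0 first, T[0,1] = -(-2.2)/(5.9) = +0.3729; later rows by forward substitution.
  T[0,:] = [+0.0000  +0.3729  +0.5932  +0.4746]
  T[1,:] = [+0.0000  +0.1342  -0.3064  +0.5708]
  T[2,:] = [+0.0000  -0.0032  -0.3022  +0.8674]
  T[3,:] = [+0.0000  +0.2284  -0.1615  +0.8803]
moduli |λ_i(T)| = 0.8679, 0.3031, 0.1474, 0.0000.
spectral radius ρ = 0.8679; 0.8679 < 1: convergent.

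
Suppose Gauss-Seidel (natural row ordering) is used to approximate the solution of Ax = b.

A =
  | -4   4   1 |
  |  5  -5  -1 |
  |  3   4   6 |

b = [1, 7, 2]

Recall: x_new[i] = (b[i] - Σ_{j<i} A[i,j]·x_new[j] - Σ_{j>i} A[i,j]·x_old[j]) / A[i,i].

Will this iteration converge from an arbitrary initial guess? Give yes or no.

yes

Split A = D + L + U, D = diag(-4, -5, 6).
Gauss-Seidel: T = -(D+L)⁻¹U, row 0 first, T[0,1] = -(4)/(-4) = +1.0000; later rows by forward substitution.
  T[0,:] = [+0.0000 +1.0000 +0.2500]
  T[1,:] = [+0.0000 +1.0000 +0.0500]
  T[2,:] = [+0.0000 -1.1667 -0.1583]
|λ(T)| sorted: 0.9472, 0.1056, 0.0000.
ρ = 0.9472; 0.9472 < 1: convergent.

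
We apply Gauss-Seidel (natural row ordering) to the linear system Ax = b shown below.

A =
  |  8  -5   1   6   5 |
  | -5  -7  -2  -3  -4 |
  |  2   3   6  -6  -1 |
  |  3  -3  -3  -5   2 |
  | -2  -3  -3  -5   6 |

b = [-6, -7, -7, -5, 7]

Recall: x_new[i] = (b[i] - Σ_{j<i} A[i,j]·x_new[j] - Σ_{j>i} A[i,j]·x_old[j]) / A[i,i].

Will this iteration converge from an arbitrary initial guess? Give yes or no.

no

Let D = diag(8, -7, 6, -5, 6); L, U the strict triangles.
GS T = -(D+L)⁻¹U: row 0 first, T[0,4] = -(5)/(8) = -0.6250; later rows by forward substitution.
  T[0,:] = [+0.0000, +0.6250, -0.1250, -0.7500, -0.6250]
  T[1,:] = [+0.0000, -0.4464, -0.1964, +0.1071, -0.1250]
  T[2,:] = [+0.0000, +0.0149, +0.1399, +1.1964, +0.4375]
  T[3,:] = [+0.0000, +0.6339, -0.0411, -1.2321, -0.1625]
  T[4,:] = [+0.0000, +0.5208, -0.1042, -0.6250, -0.1875]
moduli |λ_i(T)| = 1.4230, 0.3793, 0.3793, 0.1163, 0.0000.
ρ = 1.4230; 1.4230 > 1, so it fails to converge.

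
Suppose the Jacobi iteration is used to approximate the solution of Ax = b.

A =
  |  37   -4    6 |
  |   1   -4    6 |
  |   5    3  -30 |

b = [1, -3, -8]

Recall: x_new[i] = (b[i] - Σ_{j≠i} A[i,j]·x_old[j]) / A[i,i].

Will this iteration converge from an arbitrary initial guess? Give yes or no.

Let D = diag(37, -4, -30); L, U the strict triangles.
Jacobi: T = -D⁻¹(L+U), T[0,2] = -(6)/(37) = -0.1622; T[0,0] = 0.
  T[0,:] = [+0.0000 +0.1081 -0.1622]
  T[1,:] = [+0.2500 +0.0000 +1.5000]
  T[2,:] = [+0.1667 +0.1000 +0.0000]
|eigenvalues of T|: 0.4486, 0.2263, 0.2263.
ρ(T) = max|λ| = 0.4486; 0.4486 < 1, so it converges for any x₀.

yes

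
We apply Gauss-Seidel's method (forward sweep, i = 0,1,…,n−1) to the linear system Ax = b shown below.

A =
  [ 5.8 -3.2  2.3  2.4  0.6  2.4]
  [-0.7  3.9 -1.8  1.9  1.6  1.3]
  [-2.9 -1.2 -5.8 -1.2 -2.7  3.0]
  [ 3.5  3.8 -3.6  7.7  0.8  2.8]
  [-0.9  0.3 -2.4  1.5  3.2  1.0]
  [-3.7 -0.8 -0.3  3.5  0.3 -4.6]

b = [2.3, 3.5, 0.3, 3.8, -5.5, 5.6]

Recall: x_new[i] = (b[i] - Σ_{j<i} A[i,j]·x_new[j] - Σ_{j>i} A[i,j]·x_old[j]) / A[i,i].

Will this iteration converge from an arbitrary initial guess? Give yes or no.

Diagonal D = diag(5.8, 3.9, -5.8, 7.7, 3.2, -4.6); L, U strict lower/upper.
GS T = -(D+L)⁻¹U: row 0 first, T[0,4] = -(0.6)/(5.8) = -0.1034; later rows by forward substitution.
  T[0,:] = [+0.0000 +0.5517 -0.3966 -0.4138 -0.1034 -0.4138]
  T[1,:] = [+0.0000 +0.0990 +0.3904 -0.5615 -0.4288 -0.4076]
  T[2,:] = [+0.0000 -0.2964 +0.1175 +0.1162 -0.3251 +0.8085]
  T[3,:] = [+0.0000 -0.4382 +0.0425 +0.5195 +0.0028 +0.4036]
  T[4,:] = [+0.0000 +0.1290 -0.0799 -0.2201 -0.2340 +0.0265]
  T[5,:] = [+0.0000 -0.7667 +0.2706 +0.8038 +0.1658 +0.6598]
|roots of det(T-λI)|: 1.5064, 0.5103, 0.3667, 0.2229, 0.0219, 0.0000.
spectral radius ρ = 1.5064; 1.5064 > 1, so it fails to converge.

no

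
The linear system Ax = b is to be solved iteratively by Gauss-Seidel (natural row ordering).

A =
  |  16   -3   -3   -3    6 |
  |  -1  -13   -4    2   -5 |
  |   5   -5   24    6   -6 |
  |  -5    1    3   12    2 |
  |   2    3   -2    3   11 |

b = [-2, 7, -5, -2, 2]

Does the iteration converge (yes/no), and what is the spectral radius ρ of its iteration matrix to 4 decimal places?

Write A = D+L+U with D = diag(16, -13, 24, 12, 11).
GS T = -(D+L)⁻¹U: row 0 first, T[0,4] = -(6)/(16) = -0.3750; later rows by forward substitution.
  T[0,:] = [+0.0000  +0.1875  +0.1875  +0.1875  -0.3750]
  T[1,:] = [+0.0000  -0.0144  -0.3221  +0.1394  -0.3558]
  T[2,:] = [+0.0000  -0.0421  -0.1062  -0.2600  +0.2540]
  T[3,:] = [+0.0000  +0.0898  +0.1315  +0.1315  -0.3568]
  T[4,:] = [+0.0000  -0.0623  -0.0014  -0.1553  +0.3087]
|eigenvalues of T|: 0.5351, 0.1738, 0.1738, 0.0270, 0.0000.
ρ(T) = max|λ| = 0.5351; 0.5351 < 1 ⇒ converges.

yes, ρ = 0.5351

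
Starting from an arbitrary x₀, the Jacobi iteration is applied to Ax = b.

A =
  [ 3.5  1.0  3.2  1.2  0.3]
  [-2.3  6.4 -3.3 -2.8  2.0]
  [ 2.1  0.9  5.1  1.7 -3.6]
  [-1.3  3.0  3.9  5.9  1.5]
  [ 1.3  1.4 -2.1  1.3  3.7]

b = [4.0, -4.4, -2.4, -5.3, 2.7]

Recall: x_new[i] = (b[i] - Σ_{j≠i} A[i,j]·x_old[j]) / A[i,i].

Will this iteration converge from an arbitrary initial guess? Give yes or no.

no

Let D = diag(3.5, 6.4, 5.1, 5.9, 3.7); L, U the strict triangles.
T_J = -D⁻¹(L+U): T[2,4] = -(-3.6)/(5.1) = +0.7059; T[2,2] = 0.
  T[0,:] = [+0.0000, -0.2857, -0.9143, -0.3429, -0.0857]
  T[1,:] = [+0.3594, +0.0000, +0.5156, +0.4375, -0.3125]
  T[2,:] = [-0.4118, -0.1765, +0.0000, -0.3333, +0.7059]
  T[3,:] = [+0.2203, -0.5085, -0.6610, +0.0000, -0.2542]
  T[4,:] = [-0.3514, -0.3784, +0.5676, -0.3514, +0.0000]
|eigenvalues of T|: 1.1913, 0.7601, 0.6120, 0.6120, 0.0546.
ρ(T) = max|λ| = 1.1913; 1.1913 > 1 ⇒ diverges.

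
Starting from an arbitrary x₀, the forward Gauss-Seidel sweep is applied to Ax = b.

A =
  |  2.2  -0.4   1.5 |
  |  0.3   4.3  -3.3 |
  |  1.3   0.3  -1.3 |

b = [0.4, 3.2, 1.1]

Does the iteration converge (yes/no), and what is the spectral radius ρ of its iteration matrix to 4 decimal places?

yes, ρ = 0.7045

Split A = D + L + U, D = diag(2.2, 4.3, -1.3).
T_GS = -(D+L)⁻¹U: row 0 first, T[0,2] = -(1.5)/(2.2) = -0.6818; later rows by forward substitution.
  T[0,:] = [+0.0000 +0.1818 -0.6818]
  T[1,:] = [+0.0000 -0.0127 +0.8150]
  T[2,:] = [+0.0000 +0.1789 -0.4937]
|roots of det(T-λI)|: 0.7045, 0.1981, 0.0000.
spectral radius ρ = 0.7045; 0.7045 < 1, so it converges for any x₀.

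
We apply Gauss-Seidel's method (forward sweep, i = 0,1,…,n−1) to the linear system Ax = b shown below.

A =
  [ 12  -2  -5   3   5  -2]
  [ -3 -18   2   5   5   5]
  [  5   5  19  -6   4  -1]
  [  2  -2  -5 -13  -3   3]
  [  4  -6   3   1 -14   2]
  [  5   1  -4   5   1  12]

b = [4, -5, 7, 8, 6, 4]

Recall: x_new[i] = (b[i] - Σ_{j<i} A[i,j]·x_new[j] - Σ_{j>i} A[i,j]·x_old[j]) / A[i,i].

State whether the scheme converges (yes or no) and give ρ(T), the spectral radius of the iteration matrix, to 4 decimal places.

yes, ρ = 0.7372

Write A = D+L+U with D = diag(12, -18, 19, -13, -14, 12).
T_GS = -(D+L)⁻¹U: row 0 first, T[0,4] = -(5)/(12) = -0.4167; later rows by forward substitution.
  T[0,:] = [+0.0000 +0.1667 +0.4167 -0.2500 -0.4167 +0.1667]
  T[1,:] = [+0.0000 -0.0278 +0.0417 +0.3194 +0.3472 +0.2500]
  T[2,:] = [+0.0000 -0.0365 -0.1206 +0.2975 -0.1923 -0.0570]
  T[3,:] = [+0.0000 +0.0440 +0.1041 -0.2020 -0.2743 +0.2399]
  T[4,:] = [+0.0000 +0.0548 +0.0828 -0.1590 -0.3287 +0.0882]
  T[5,:] = [+0.0000 -0.1022 -0.2676 +0.2742 +0.2223 -0.2166]
|λ(T)| sorted: 0.7372, 0.2288, 0.1691, 0.1691, 0.0166, 0.0000.
ρ(T) = max|λ| = 0.7372; 0.7372 < 1: convergent.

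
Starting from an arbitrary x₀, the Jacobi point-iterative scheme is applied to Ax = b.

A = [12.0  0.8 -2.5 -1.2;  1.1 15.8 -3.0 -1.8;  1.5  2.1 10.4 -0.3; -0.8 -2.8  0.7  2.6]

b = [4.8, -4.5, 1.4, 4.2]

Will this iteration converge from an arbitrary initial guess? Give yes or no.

Split A = D + L + U, D = diag(12, 15.8, 10.4, 2.6).
Jacobi T = -D⁻¹(L+U): T[2,3] = -(-0.3)/(10.4) = +0.0288; T[2,2] = 0.
  T[0,:] = [+0.0000  -0.0667  +0.2083  +0.1000]
  T[1,:] = [-0.0696  +0.0000  +0.1899  +0.1139]
  T[2,:] = [-0.1442  -0.2019  +0.0000  +0.0288]
  T[3,:] = [+0.3077  +1.0769  -0.2692  +0.0000]
moduli |λ_i(T)| = 0.3364, 0.2210, 0.2210, 0.0461.
spectral radius ρ = 0.3364; 0.3364 < 1, so it converges for any x₀.

yes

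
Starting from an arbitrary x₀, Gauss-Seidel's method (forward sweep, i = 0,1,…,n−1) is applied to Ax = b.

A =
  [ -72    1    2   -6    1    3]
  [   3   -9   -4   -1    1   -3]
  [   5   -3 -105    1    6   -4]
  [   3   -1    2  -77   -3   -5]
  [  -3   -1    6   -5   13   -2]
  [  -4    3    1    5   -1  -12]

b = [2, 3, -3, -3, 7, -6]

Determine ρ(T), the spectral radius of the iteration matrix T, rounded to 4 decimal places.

0.1899

Let D = diag(-72, -9, -105, -77, 13, -12); L, U the strict triangles.
GS T = -(D+L)⁻¹U: row 0 first, T[0,5] = -(3)/(-72) = +0.0417; later rows by forward substitution.
  T[0,:] = [+0.0000 +0.0139 +0.0278 -0.0833 +0.0139 +0.0417]
  T[1,:] = [+0.0000 +0.0046 -0.4352 -0.1389 +0.1157 -0.3194]
  T[2,:] = [+0.0000 +0.0005 +0.0138 +0.0095 +0.0545 -0.0270]
  T[3,:] = [+0.0000 +0.0005 +0.0071 -0.0012 -0.0385 -0.0599]
  T[4,:] = [+0.0000 +0.0035 -0.0307 -0.0348 -0.0279 +0.1283]
  T[5,:] = [+0.0000 -0.0035 -0.1114 -0.0038 +0.0151 -0.1316]
moduli |λ_i(T)| = 0.1899, 0.0667, 0.0667, 0.0118, 0.0118, 0.0000.
ρ = 0.1899; 0.1899 < 1: convergent.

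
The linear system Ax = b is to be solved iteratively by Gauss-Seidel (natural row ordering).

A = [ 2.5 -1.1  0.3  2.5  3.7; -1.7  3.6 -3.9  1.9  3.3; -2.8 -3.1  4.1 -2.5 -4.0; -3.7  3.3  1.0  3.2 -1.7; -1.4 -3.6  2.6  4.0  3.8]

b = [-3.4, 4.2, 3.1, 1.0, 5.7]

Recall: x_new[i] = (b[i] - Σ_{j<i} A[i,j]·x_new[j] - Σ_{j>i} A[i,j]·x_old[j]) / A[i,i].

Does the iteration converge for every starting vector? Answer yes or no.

no

Split A = D + L + U, D = diag(2.5, 3.6, 4.1, 3.2, 3.8).
T_GS = -(D+L)⁻¹U: row 0 first, T[0,1] = -(-1.1)/(2.5) = +0.4400; later rows by forward substitution.
  T[0,:] = [+0.0000  +0.4400  -0.1200  -1.0000  -1.4800]
  T[1,:] = [+0.0000  +0.2078  +1.0267  -1.0000  -1.6156]
  T[2,:] = [+0.0000  +0.4576  +0.6943  -0.8293  -1.2566]
  T[3,:] = [+0.0000  +0.1515  -1.4145  +0.1341  +0.8787]
  T[4,:] = [+0.0000  -0.1136  +1.9423  -0.8896  -2.1410]
|eigenvalues of T|: 1.2125, 0.6459, 0.2695, 0.2695, 0.0000.
ρ(T) = max|λ| = 1.2125; 1.2125 > 1, so it fails to converge.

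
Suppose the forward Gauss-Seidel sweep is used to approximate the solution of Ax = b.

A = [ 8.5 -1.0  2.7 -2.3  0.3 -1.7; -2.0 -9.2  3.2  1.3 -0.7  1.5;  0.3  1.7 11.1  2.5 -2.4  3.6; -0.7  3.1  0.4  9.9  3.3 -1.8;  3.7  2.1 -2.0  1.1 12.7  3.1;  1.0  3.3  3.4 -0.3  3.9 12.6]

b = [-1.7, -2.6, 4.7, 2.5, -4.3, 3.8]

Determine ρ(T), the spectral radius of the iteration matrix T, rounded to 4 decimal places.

A = D + L + U where D = diag(8.5, -9.2, 11.1, 9.9, 12.7, 12.6).
Gauss-Seidel: T = -(D+L)⁻¹U, row 0 first, T[0,4] = -(0.3)/(8.5) = -0.0353; later rows by forward substitution.
  T[0,:] = [+0.0000  +0.1176  -0.3176  +0.2706  -0.0353  +0.2000]
  T[1,:] = [+0.0000  -0.0256  +0.4169  +0.0825  -0.0684  +0.1196]
  T[2,:] = [+0.0000  +0.0007  -0.0553  -0.2452  +0.2276  -0.3480]
  T[3,:] = [+0.0000  +0.0163  -0.1508  +0.0032  -0.3236  +0.1726]
  T[4,:] = [+0.0000  -0.0313  +0.0280  -0.1314  +0.0855  -0.3919]
  T[5,:] = [+0.0000  +0.0073  -0.0813  +0.0638  -0.0749  +0.1721]
moduli |λ_i(T)| = 0.5341, 0.2643, 0.1071, 0.0628, 0.0628, 0.0000.
spectral radius ρ = 0.5341; 0.5341 < 1, so it converges for any x₀.

0.5341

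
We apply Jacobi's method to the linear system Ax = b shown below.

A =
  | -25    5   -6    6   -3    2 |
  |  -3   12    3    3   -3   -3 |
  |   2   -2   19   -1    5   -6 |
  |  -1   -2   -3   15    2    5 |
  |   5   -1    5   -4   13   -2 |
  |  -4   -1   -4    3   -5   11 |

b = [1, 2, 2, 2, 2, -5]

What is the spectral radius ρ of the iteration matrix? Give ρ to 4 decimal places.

0.9054

Write A = D+L+U with D = diag(-25, 12, 19, 15, 13, 11).
T_J = -D⁻¹(L+U): T[1,5] = -(-3)/(12) = +0.2500; T[1,1] = 0.
  T[0,:] = [+0.0000  +0.2000  -0.2400  +0.2400  -0.1200  +0.0800]
  T[1,:] = [+0.2500  +0.0000  -0.2500  -0.2500  +0.2500  +0.2500]
  T[2,:] = [-0.1053  +0.1053  +0.0000  +0.0526  -0.2632  +0.3158]
  T[3,:] = [+0.0667  +0.1333  +0.2000  +0.0000  -0.1333  -0.3333]
  T[4,:] = [-0.3846  +0.0769  -0.3846  +0.3077  +0.0000  +0.1538]
  T[5,:] = [+0.3636  +0.0909  +0.3636  -0.2727  +0.4545  +0.0000]
moduli |λ_i(T)| = 0.9054, 0.4439, 0.4439, 0.2667, 0.2216, 0.2216.
spectral radius ρ = 0.9054; 0.9054 < 1, so it converges for any x₀.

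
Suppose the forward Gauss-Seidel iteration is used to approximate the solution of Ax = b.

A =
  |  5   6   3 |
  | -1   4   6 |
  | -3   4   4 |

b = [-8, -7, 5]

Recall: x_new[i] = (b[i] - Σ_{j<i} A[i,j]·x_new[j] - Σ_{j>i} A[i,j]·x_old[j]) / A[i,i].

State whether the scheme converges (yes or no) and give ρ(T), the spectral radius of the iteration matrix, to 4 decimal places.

Write A = D+L+U with D = diag(5, 4, 4).
GS T = -(D+L)⁻¹U: row 0 first, T[0,1] = -(6)/(5) = -1.2000; later rows by forward substitution.
  T[0,:] = [+0.0000, -1.2000, -0.6000]
  T[1,:] = [+0.0000, -0.3000, -1.6500]
  T[2,:] = [+0.0000, -0.6000, +1.2000]
|λ(T)| sorted: 1.6960, 0.7960, 0.0000.
spectral radius ρ = 1.6960; 1.6960 > 1: divergent.

no, ρ = 1.6960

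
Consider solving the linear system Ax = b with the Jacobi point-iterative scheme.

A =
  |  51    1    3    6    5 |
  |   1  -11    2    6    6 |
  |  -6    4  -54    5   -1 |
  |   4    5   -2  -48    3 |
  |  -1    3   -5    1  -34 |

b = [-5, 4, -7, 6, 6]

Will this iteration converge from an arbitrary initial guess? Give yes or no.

yes

Let D = diag(51, -11, -54, -48, -34); L, U the strict triangles.
Jacobi T = -D⁻¹(L+U): T[1,3] = -(6)/(-11) = +0.5455; T[1,1] = 0.
  T[0,:] = [+0.0000  -0.0196  -0.0588  -0.1176  -0.0980]
  T[1,:] = [+0.0909  +0.0000  +0.1818  +0.5455  +0.5455]
  T[2,:] = [-0.1111  +0.0741  +0.0000  +0.0926  -0.0185]
  T[3,:] = [+0.0833  +0.1042  -0.0417  +0.0000  +0.0625]
  T[4,:] = [-0.0294  +0.0882  -0.1471  +0.0294  +0.0000]
eigenvalue magnitudes: 0.3551, 0.2534, 0.1896, 0.0874, 0.0005.
spectral radius ρ = 0.3551; 0.3551 < 1: convergent.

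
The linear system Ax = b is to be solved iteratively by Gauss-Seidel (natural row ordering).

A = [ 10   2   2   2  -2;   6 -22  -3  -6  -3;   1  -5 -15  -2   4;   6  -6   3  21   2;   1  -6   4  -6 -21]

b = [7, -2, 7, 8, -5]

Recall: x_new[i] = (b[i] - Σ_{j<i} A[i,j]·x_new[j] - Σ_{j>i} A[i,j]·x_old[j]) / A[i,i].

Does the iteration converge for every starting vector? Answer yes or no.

Diagonal D = diag(10, -22, -15, 21, -21); L, U strict lower/upper.
GS T = -(D+L)⁻¹U: row 0 first, T[0,3] = -(2)/(10) = -0.2000; later rows by forward substitution.
  T[0,:] = [+0.0000 -0.2000 -0.2000 -0.2000 +0.2000]
  T[1,:] = [+0.0000 -0.0545 -0.1909 -0.3273 -0.0818]
  T[2,:] = [+0.0000 +0.0048 +0.0503 -0.0376 +0.3073]
  T[3,:] = [+0.0000 +0.0409 -0.0046 -0.0310 -0.2197]
  T[4,:] = [+0.0000 -0.0047 +0.0559 +0.0857 +0.1542]
|λ(T)| sorted: 0.1941, 0.1471, 0.1471, 0.0039, 0.0000.
ρ = 0.1941; 0.1941 < 1 ⇒ converges.

yes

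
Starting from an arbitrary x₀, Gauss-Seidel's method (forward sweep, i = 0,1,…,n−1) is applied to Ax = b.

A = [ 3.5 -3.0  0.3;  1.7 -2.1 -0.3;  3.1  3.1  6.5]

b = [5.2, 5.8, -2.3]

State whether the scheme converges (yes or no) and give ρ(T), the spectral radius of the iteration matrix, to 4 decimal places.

yes, ρ = 0.9008

Split A = D + L + U, D = diag(3.5, -2.1, 6.5).
GS T = -(D+L)⁻¹U: row 0 first, T[0,2] = -(0.3)/(3.5) = -0.0857; later rows by forward substitution.
  T[0,:] = [+0.0000  +0.8571  -0.0857]
  T[1,:] = [+0.0000  +0.6939  -0.2122]
  T[2,:] = [+0.0000  -0.7397  +0.1421]
|λ(T)| sorted: 0.9008, 0.0648, 0.0000.
ρ(T) = max|λ| = 0.9008; 0.9008 < 1: convergent.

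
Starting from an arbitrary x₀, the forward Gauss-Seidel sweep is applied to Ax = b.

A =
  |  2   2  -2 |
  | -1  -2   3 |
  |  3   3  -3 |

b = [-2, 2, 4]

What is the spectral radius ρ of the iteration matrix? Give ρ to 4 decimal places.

1.5000

Diagonal D = diag(2, -2, -3); L, U strict lower/upper.
GS T = -(D+L)⁻¹U: row 0 first, T[0,2] = -(-2)/(2) = +1.0000; later rows by forward substitution.
  T[0,:] = [+0.0000, -1.0000, +1.0000]
  T[1,:] = [+0.0000, +0.5000, +1.0000]
  T[2,:] = [+0.0000, -0.5000, +2.0000]
moduli |λ_i(T)| = 1.5000, 1.0000, 0.0000.
ρ = 1.5000; 1.5000 > 1: divergent.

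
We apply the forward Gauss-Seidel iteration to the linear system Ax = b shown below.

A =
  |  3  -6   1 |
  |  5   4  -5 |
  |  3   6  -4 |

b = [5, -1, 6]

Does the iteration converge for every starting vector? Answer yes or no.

no

Diagonal D = diag(3, 4, -4); L, U strict lower/upper.
T_GS = -(D+L)⁻¹U: row 0 first, T[0,1] = -(-6)/(3) = +2.0000; later rows by forward substitution.
  T[0,:] = [+0.0000 +2.0000 -0.3333]
  T[1,:] = [+0.0000 -2.5000 +1.6667]
  T[2,:] = [+0.0000 -2.2500 +2.2500]
moduli |λ_i(T)| = 1.5000, 1.2500, 0.0000.
spectral radius ρ = 1.5000; 1.5000 > 1: divergent.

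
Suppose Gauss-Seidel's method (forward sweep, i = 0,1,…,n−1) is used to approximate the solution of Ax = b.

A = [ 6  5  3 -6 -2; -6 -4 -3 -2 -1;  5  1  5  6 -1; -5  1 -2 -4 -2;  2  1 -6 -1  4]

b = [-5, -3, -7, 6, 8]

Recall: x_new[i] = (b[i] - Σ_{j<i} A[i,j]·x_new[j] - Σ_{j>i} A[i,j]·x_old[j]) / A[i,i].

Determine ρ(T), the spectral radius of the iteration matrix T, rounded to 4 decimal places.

1.5389

Diagonal D = diag(6, -4, 5, -4, 4); L, U strict lower/upper.
T_GS = -(D+L)⁻¹U: row 0 first, T[0,2] = -(3)/(6) = -0.5000; later rows by forward substitution.
  T[0,:] = [+0.0000, -0.8333, -0.5000, +1.0000, +0.3333]
  T[1,:] = [+0.0000, +1.2500, +0.0000, -2.0000, -0.7500]
  T[2,:] = [+0.0000, +0.5833, +0.5000, -1.8000, +0.0167]
  T[3,:] = [+0.0000, +1.0625, +0.3750, -0.8500, -1.1125]
  T[4,:] = [+0.0000, +1.2448, +1.0938, -2.9125, -0.2323]
|eigenvalues of T|: 1.5389, 0.9399, 0.9399, 0.1379, 0.0000.
ρ(T) = max|λ| = 1.5389; 1.5389 > 1: divergent.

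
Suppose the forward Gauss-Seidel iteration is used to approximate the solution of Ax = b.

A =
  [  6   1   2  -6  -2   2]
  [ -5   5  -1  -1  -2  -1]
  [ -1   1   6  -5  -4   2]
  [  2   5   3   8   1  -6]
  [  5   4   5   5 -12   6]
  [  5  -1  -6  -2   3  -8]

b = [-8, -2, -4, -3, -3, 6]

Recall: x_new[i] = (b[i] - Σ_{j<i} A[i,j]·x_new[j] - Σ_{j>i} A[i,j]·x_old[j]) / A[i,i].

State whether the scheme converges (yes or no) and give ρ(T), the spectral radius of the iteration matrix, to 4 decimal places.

no, ρ = 1.6784

Diagonal D = diag(6, 5, 6, 8, -12, -8); L, U strict lower/upper.
T_GS = -(D+L)⁻¹U: row 0 first, T[0,5] = -(2)/(6) = -0.3333; later rows by forward substitution.
  T[0,:] = [+0.0000 -0.1667 -0.3333 +1.0000 +0.3333 -0.3333]
  T[1,:] = [+0.0000 -0.1667 -0.1333 +1.2000 +0.7333 -0.1333]
  T[2,:] = [+0.0000 +0.0000 -0.0333 +0.8000 +0.6000 -0.3667]
  T[3,:] = [+0.0000 +0.1458 +0.1792 -1.3000 -0.8917 +1.0542]
  T[4,:] = [+0.0000 -0.0642 -0.1226 +0.6083 +0.2618 +0.6031]
  T[5,:] = [+0.0000 -0.1439 -0.2574 +0.4281 -0.0122 +0.0460]
eigenvalue magnitudes: 1.6784, 0.6693, 0.6693, 0.0711, 0.0203, 0.0000.
ρ = 1.6784; 1.6784 > 1, so it fails to converge.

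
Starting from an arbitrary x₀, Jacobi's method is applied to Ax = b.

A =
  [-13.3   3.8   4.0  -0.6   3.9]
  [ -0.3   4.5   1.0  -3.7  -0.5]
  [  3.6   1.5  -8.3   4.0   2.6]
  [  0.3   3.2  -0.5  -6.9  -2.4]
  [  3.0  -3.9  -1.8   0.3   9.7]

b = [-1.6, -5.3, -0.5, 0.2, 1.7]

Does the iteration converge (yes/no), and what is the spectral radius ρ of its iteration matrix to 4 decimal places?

yes, ρ = 0.8726

Write A = D+L+U with D = diag(-13.3, 4.5, -8.3, -6.9, 9.7).
Jacobi T = -D⁻¹(L+U): T[4,2] = -(-1.8)/(9.7) = +0.1856; T[4,4] = 0.
  T[0,:] = [+0.0000  +0.2857  +0.3008  -0.0451  +0.2932]
  T[1,:] = [+0.0667  +0.0000  -0.2222  +0.8222  +0.1111]
  T[2,:] = [+0.4337  +0.1807  +0.0000  +0.4819  +0.3133]
  T[3,:] = [+0.0435  +0.4638  -0.0725  +0.0000  -0.3478]
  T[4,:] = [-0.3093  +0.4021  +0.1856  -0.0309  +0.0000]
|λ(T)| sorted: 0.8726, 0.5265, 0.5265, 0.1157, 0.0940.
ρ = 0.8726; 0.8726 < 1: convergent.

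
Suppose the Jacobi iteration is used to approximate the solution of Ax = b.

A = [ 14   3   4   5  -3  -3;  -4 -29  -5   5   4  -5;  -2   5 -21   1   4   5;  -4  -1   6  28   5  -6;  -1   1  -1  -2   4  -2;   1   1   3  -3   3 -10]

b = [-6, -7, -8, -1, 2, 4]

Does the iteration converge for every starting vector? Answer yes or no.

yes

A = D + L + U where D = diag(14, -29, -21, 28, 4, -10).
T_J = -D⁻¹(L+U): T[3,4] = -(5)/(28) = -0.1786; T[3,3] = 0.
  T[0,:] = [+0.0000  -0.2143  -0.2857  -0.3571  +0.2143  +0.2143]
  T[1,:] = [-0.1379  +0.0000  -0.1724  +0.1724  +0.1379  -0.1724]
  T[2,:] = [-0.0952  +0.2381  +0.0000  +0.0476  +0.1905  +0.2381]
  T[3,:] = [+0.1429  +0.0357  -0.2143  +0.0000  -0.1786  +0.2143]
  T[4,:] = [+0.2500  -0.2500  +0.2500  +0.5000  +0.0000  +0.5000]
  T[5,:] = [+0.1000  +0.1000  +0.3000  -0.3000  +0.3000  +0.0000]
eigenvalue magnitudes: 0.6321, 0.4933, 0.4933, 0.3728, 0.2906, 0.2906.
ρ(T) = max|λ| = 0.6321; 0.6321 < 1 ⇒ converges.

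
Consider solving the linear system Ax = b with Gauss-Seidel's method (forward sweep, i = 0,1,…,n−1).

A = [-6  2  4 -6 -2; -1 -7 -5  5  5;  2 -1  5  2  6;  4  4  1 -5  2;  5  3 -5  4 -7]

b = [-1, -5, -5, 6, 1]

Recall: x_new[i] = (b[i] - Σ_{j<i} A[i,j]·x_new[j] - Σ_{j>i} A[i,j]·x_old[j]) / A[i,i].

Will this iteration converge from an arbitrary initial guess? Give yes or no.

Write A = D+L+U with D = diag(-6, -7, 5, -5, -7).
GS T = -(D+L)⁻¹U: row 0 first, T[0,2] = -(4)/(-6) = +0.6667; later rows by forward substitution.
  T[0,:] = [+0.0000 +0.3333 +0.6667 -1.0000 -0.3333]
  T[1,:] = [+0.0000 -0.0476 -0.8095 +0.8571 +0.7619]
  T[2,:] = [+0.0000 -0.1429 -0.4286 +0.1714 -0.9143]
  T[3,:] = [+0.0000 +0.2000 -0.2000 -0.0800 +0.5600]
  T[4,:] = [+0.0000 +0.4340 +0.3211 -0.5151 +1.0615]
|λ(T)| sorted: 1.1502, 0.3468, 0.3468, 0.1968, 0.0000.
ρ(T) = max|λ| = 1.1502; 1.1502 > 1: divergent.

no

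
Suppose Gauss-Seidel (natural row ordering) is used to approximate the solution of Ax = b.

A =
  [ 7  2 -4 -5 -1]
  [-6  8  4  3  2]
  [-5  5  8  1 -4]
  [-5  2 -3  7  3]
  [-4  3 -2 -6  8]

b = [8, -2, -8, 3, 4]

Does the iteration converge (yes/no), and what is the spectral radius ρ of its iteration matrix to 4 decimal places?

Let D = diag(7, 8, 8, 7, 8); L, U the strict triangles.
GS T = -(D+L)⁻¹U: row 0 first, T[0,2] = -(-4)/(7) = +0.5714; later rows by forward substitution.
  T[0,:] = [+0.0000  -0.2857  +0.5714  +0.7143  +0.1429]
  T[1,:] = [+0.0000  -0.2143  -0.0714  +0.1607  -0.1429]
  T[2,:] = [+0.0000  -0.0446  +0.4018  +0.2210  +0.6786]
  T[3,:] = [+0.0000  -0.1620  +0.6008  +0.5590  +0.0051]
  T[4,:] = [+0.0000  -0.1952  +0.8635  +0.7714  +0.2985]
eigenvalue magnitudes: 1.4259, 0.1795, 0.1795, 0.0833, 0.0000.
ρ(T) = max|λ| = 1.4259; 1.4259 > 1: divergent.

no, ρ = 1.4259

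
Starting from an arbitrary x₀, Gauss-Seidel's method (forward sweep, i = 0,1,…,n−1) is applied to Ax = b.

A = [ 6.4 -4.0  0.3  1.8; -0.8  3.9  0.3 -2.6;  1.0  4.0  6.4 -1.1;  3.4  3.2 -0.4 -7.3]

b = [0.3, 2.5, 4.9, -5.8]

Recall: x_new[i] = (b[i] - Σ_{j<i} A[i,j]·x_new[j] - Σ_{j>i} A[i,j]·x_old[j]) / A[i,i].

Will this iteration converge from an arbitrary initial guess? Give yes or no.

yes

Write A = D+L+U with D = diag(6.4, 3.9, 6.4, -7.3).
Gauss-Seidel: T = -(D+L)⁻¹U, row 0 first, T[0,1] = -(-4)/(6.4) = +0.6250; later rows by forward substitution.
  T[0,:] = [+0.0000, +0.6250, -0.0469, -0.2812]
  T[1,:] = [+0.0000, +0.1282, -0.0865, +0.6090]
  T[2,:] = [+0.0000, -0.1778, +0.0614, -0.1648]
  T[3,:] = [+0.0000, +0.3570, -0.0631, +0.1450]
|eigenvalues of T|: 0.6468, 0.3302, 0.0180, 0.0000.
ρ(T) = max|λ| = 0.6468; 0.6468 < 1: convergent.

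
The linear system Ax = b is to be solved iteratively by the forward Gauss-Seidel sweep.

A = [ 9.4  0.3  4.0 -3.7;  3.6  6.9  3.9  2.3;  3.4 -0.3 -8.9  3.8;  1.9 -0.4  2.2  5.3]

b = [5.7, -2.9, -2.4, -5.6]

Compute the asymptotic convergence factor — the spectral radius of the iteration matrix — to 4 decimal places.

0.6503

A = D + L + U where D = diag(9.4, 6.9, -8.9, 5.3).
Gauss-Seidel: T = -(D+L)⁻¹U, row 0 first, T[0,2] = -(4)/(9.4) = -0.4255; later rows by forward substitution.
  T[0,:] = [+0.0000, -0.0319, -0.4255, +0.3936]
  T[1,:] = [+0.0000, +0.0167, -0.3432, -0.5387]
  T[2,:] = [+0.0000, -0.0128, -0.1510, +0.5955]
  T[3,:] = [+0.0000, +0.0180, +0.1893, -0.4290]
|roots of det(T-λI)|: 0.6503, 0.0652, 0.0652, 0.0000.
ρ = 0.6503; 0.6503 < 1: convergent.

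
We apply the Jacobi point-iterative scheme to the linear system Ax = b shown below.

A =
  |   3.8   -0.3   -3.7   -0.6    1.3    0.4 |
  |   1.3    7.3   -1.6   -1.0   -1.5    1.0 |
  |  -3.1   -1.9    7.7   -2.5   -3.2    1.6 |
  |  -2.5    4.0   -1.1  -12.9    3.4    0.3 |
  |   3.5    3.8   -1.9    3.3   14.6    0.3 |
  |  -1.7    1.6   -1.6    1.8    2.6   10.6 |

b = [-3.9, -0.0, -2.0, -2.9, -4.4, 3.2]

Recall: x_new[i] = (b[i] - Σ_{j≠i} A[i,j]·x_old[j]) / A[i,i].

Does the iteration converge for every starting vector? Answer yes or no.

yes

Let D = diag(3.8, 7.3, 7.7, -12.9, 14.6, 10.6); L, U the strict triangles.
Jacobi T = -D⁻¹(L+U): T[2,4] = -(-3.2)/(7.7) = +0.4156; T[2,2] = 0.
  T[0,:] = [+0.0000, +0.0789, +0.9737, +0.1579, -0.3421, -0.1053]
  T[1,:] = [-0.1781, +0.0000, +0.2192, +0.1370, +0.2055, -0.1370]
  T[2,:] = [+0.4026, +0.2468, +0.0000, +0.3247, +0.4156, -0.2078]
  T[3,:] = [-0.1938, +0.3101, -0.0853, +0.0000, +0.2636, +0.0233]
  T[4,:] = [-0.2397, -0.2603, +0.1301, -0.2260, +0.0000, -0.0205]
  T[5,:] = [+0.1604, -0.1509, +0.1509, -0.1698, -0.2453, +0.0000]
moduli |λ_i(T)| = 0.8580, 0.6349, 0.6349, 0.1504, 0.1210, 0.0930.
ρ(T) = max|λ| = 0.8580; 0.8580 < 1, so it converges for any x₀.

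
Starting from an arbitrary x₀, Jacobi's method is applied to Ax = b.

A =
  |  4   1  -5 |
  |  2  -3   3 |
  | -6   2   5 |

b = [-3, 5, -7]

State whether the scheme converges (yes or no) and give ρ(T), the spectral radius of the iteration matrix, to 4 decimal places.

Let D = diag(4, -3, 5); L, U the strict triangles.
Jacobi T = -D⁻¹(L+U): T[0,2] = -(-5)/(4) = +1.2500; T[0,0] = 0.
  T[0,:] = [+0.0000 -0.2500 +1.2500]
  T[1,:] = [+0.6667 +0.0000 +1.0000]
  T[2,:] = [+1.2000 -0.4000 +0.0000]
|λ(T)| sorted: 1.2074, 0.7242, 0.7242.
spectral radius ρ = 1.2074; 1.2074 > 1: divergent.

no, ρ = 1.2074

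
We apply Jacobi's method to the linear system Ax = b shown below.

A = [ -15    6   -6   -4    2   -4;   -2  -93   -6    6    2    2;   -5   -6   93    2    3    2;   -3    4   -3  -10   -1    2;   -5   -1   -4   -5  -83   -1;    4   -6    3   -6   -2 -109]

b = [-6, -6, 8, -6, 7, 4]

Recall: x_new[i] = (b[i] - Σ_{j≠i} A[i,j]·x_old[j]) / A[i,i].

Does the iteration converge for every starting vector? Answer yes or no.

Diagonal D = diag(-15, -93, 93, -10, -83, -109); L, U strict lower/upper.
T_J = -D⁻¹(L+U): T[2,5] = -(2)/(93) = -0.0215; T[2,2] = 0.
  T[0,:] = [+0.0000, +0.4000, -0.4000, -0.2667, +0.1333, -0.2667]
  T[1,:] = [-0.0215, +0.0000, -0.0645, +0.0645, +0.0215, +0.0215]
  T[2,:] = [+0.0538, +0.0645, +0.0000, -0.0215, -0.0323, -0.0215]
  T[3,:] = [-0.3000, +0.4000, -0.3000, +0.0000, -0.1000, +0.2000]
  T[4,:] = [-0.0602, -0.0120, -0.0482, -0.0602, +0.0000, -0.0120]
  T[5,:] = [+0.0367, -0.0550, +0.0275, -0.0550, -0.0183, +0.0000]
|eigenvalues of T|: 0.3429, 0.1645, 0.1645, 0.1118, 0.1118, 0.0264.
ρ(T) = max|λ| = 0.3429; 0.3429 < 1, so it converges for any x₀.

yes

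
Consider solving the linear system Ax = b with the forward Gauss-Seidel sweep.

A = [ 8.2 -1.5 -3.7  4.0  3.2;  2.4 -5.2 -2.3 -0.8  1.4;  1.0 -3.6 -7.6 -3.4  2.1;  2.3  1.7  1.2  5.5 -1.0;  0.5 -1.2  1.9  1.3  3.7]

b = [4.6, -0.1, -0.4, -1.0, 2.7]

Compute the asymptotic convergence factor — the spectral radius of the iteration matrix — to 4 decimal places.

0.5799

Diagonal D = diag(8.2, -5.2, -7.6, 5.5, 3.7); L, U strict lower/upper.
Gauss-Seidel: T = -(D+L)⁻¹U, row 0 first, T[0,4] = -(3.2)/(8.2) = -0.3902; later rows by forward substitution.
  T[0,:] = [+0.0000  +0.1829  +0.4512  -0.4878  -0.3902]
  T[1,:] = [+0.0000  +0.0844  -0.2341  -0.3790  +0.0891]
  T[2,:] = [+0.0000  -0.0159  +0.1702  -0.3320  +0.1828]
  T[3,:] = [+0.0000  -0.0991  -0.1535  +0.3936  +0.2776]
  T[4,:] = [+0.0000  +0.0457  -0.1704  -0.0248  -0.1097]
|roots of det(T-λI)|: 0.5799, 0.1379, 0.1379, 0.0806, 0.0000.
ρ = 0.5799; 0.5799 < 1 ⇒ converges.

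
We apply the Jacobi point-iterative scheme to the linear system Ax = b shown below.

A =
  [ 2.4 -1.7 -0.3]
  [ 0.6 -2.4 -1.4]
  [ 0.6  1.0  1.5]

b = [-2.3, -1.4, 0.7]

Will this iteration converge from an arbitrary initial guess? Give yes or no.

yes

Write A = D+L+U with D = diag(2.4, -2.4, 1.5).
Jacobi: T = -D⁻¹(L+U), T[2,1] = -(1)/(1.5) = -0.6667; T[2,2] = 0.
  T[0,:] = [+0.0000  +0.7083  +0.1250]
  T[1,:] = [+0.2500  +0.0000  -0.5833]
  T[2,:] = [-0.4000  -0.6667  +0.0000]
|eigenvalues of T|: 0.8306, 0.4170, 0.4170.
ρ(T) = max|λ| = 0.8306; 0.8306 < 1: convergent.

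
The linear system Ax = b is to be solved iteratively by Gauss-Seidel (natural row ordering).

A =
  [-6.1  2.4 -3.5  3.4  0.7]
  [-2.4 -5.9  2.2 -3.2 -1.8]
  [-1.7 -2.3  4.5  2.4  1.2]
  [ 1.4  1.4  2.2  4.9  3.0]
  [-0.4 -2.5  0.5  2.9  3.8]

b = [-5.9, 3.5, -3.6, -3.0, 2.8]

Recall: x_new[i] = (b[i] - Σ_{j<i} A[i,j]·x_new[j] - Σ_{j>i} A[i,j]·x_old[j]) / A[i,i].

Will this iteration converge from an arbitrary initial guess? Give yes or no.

Diagonal D = diag(-6.1, -5.9, 4.5, 4.9, 3.8); L, U strict lower/upper.
T_GS = -(D+L)⁻¹U: row 0 first, T[0,1] = -(2.4)/(-6.1) = +0.3934; later rows by forward substitution.
  T[0,:] = [+0.0000  +0.3934  -0.5738  +0.5574  +0.1148]
  T[1,:] = [+0.0000  -0.1600  +0.6063  -0.7691  -0.3518]
  T[2,:] = [+0.0000  +0.0668  +0.0931  -0.7159  -0.4031]
  T[3,:] = [+0.0000  -0.0967  -0.0511  +0.3819  -0.3635]
  T[4,:] = [+0.0000  +0.0011  +0.3652  -0.6446  +0.1111]
moduli |λ_i(T)| = 0.8562, 0.3216, 0.3216, 0.0569, 0.0000.
ρ(T) = max|λ| = 0.8562; 0.8562 < 1 ⇒ converges.

yes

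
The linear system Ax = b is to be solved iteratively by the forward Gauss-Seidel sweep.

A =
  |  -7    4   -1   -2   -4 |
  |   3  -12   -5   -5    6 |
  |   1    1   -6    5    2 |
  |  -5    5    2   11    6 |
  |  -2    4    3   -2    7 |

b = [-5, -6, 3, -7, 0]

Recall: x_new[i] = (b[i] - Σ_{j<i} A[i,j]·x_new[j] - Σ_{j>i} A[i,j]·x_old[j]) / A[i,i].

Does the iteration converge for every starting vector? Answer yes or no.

Split A = D + L + U, D = diag(-7, -12, -6, 11, 7).
GS T = -(D+L)⁻¹U: row 0 first, T[0,1] = -(4)/(-7) = +0.5714; later rows by forward substitution.
  T[0,:] = [+0.0000  +0.5714  -0.1429  -0.2857  -0.5714]
  T[1,:] = [+0.0000  +0.1429  -0.4524  -0.4881  +0.3571]
  T[2,:] = [+0.0000  +0.1190  -0.0992  +0.7044  +0.2976]
  T[3,:] = [+0.0000  +0.1732  +0.1587  -0.0361  -1.0216]
  T[4,:] = [+0.0000  +0.0801  +0.3056  -0.1149  -0.7868]
|roots of det(T-λI)|: 1.1992, 0.4877, 0.4877, 0.1084, 0.0000.
spectral radius ρ = 1.1992; 1.1992 > 1: divergent.

no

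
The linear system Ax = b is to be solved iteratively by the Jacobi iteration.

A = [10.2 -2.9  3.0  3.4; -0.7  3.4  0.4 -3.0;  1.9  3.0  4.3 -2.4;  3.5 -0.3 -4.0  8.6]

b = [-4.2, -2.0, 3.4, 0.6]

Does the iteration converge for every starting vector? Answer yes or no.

yes

Diagonal D = diag(10.2, 3.4, 4.3, 8.6); L, U strict lower/upper.
T_J = -D⁻¹(L+U): T[1,0] = -(-0.7)/(3.4) = +0.2059; T[1,1] = 0.
  T[0,:] = [+0.0000  +0.2843  -0.2941  -0.3333]
  T[1,:] = [+0.2059  +0.0000  -0.1176  +0.8824]
  T[2,:] = [-0.4419  -0.6977  +0.0000  +0.5581]
  T[3,:] = [-0.4070  +0.0349  +0.4651  +0.0000]
|eigenvalues of T|: 0.8713, 0.6714, 0.6714, 0.3246.
spectral radius ρ = 0.8713; 0.8713 < 1 ⇒ converges.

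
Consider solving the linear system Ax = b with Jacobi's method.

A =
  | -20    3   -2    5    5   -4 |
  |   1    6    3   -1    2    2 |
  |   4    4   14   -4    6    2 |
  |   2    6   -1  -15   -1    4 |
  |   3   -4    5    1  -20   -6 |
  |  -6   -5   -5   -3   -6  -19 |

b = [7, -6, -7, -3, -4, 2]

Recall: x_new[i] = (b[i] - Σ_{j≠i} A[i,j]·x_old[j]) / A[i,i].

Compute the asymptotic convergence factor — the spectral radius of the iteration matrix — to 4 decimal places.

Diagonal D = diag(-20, 6, 14, -15, -20, -19); L, U strict lower/upper.
T_J = -D⁻¹(L+U): T[3,1] = -(6)/(-15) = +0.4000; T[3,3] = 0.
  T[0,:] = [+0.0000, +0.1500, -0.1000, +0.2500, +0.2500, -0.2000]
  T[1,:] = [-0.1667, +0.0000, -0.5000, +0.1667, -0.3333, -0.3333]
  T[2,:] = [-0.2857, -0.2857, +0.0000, +0.2857, -0.4286, -0.1429]
  T[3,:] = [+0.1333, +0.4000, -0.0667, +0.0000, -0.0667, +0.2667]
  T[4,:] = [+0.1500, -0.2000, +0.2500, +0.0500, +0.0000, -0.3000]
  T[5,:] = [-0.3158, -0.2632, -0.2632, -0.1579, -0.3158, +0.0000]
|roots of det(T-λI)|: 0.8325, 0.5511, 0.4903, 0.4903, 0.2687, 0.0290.
ρ = 0.8325; 0.8325 < 1 ⇒ converges.

0.8325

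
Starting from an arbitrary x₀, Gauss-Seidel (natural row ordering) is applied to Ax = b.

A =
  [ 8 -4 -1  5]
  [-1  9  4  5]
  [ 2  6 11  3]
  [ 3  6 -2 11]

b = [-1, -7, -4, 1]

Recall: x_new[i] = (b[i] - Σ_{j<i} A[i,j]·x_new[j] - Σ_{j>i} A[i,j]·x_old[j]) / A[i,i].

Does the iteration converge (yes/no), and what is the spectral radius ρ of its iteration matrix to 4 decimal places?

Write A = D+L+U with D = diag(8, 9, 11, 11).
GS T = -(D+L)⁻¹U: row 0 first, T[0,1] = -(-4)/(8) = +0.5000; later rows by forward substitution.
  T[0,:] = [+0.0000 +0.5000 +0.1250 -0.6250]
  T[1,:] = [+0.0000 +0.0556 -0.4306 -0.6250]
  T[2,:] = [+0.0000 -0.1212 +0.2121 +0.1818]
  T[3,:] = [+0.0000 -0.1887 +0.2393 +0.5444]
|λ(T)| sorted: 0.8551, 0.1622, 0.1192, 0.0000.
spectral radius ρ = 0.8551; 0.8551 < 1: convergent.

yes, ρ = 0.8551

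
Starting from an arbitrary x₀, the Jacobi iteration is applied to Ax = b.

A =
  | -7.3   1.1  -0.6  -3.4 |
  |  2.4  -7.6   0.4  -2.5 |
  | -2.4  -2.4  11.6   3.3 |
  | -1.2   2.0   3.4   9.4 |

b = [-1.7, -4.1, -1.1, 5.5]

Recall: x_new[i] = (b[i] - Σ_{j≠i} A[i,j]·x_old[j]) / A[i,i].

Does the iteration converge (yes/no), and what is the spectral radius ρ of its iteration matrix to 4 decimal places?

Let D = diag(-7.3, -7.6, 11.6, 9.4); L, U the strict triangles.
Jacobi T = -D⁻¹(L+U): T[3,1] = -(2)/(9.4) = -0.2128; T[3,3] = 0.
  T[0,:] = [+0.0000  +0.1507  -0.0822  -0.4658]
  T[1,:] = [+0.3158  +0.0000  +0.0526  -0.3289]
  T[2,:] = [+0.2069  +0.2069  +0.0000  -0.2845]
  T[3,:] = [+0.1277  -0.2128  -0.3617  +0.0000]
|λ(T)| sorted: 0.5818, 0.3340, 0.3340, 0.1786.
spectral radius ρ = 0.5818; 0.5818 < 1: convergent.

yes, ρ = 0.5818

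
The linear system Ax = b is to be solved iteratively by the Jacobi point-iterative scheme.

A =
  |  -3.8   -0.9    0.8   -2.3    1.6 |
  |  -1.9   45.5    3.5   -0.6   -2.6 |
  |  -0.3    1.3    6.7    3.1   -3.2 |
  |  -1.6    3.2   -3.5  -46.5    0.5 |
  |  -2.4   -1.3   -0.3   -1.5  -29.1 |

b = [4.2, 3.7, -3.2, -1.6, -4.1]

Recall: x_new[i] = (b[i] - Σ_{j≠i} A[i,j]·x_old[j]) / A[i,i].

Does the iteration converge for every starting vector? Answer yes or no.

yes

Split A = D + L + U, D = diag(-3.8, 45.5, 6.7, -46.5, -29.1).
Jacobi: T = -D⁻¹(L+U), T[0,4] = -(1.6)/(-3.8) = +0.4211; T[0,0] = 0.
  T[0,:] = [+0.0000, -0.2368, +0.2105, -0.6053, +0.4211]
  T[1,:] = [+0.0418, +0.0000, -0.0769, +0.0132, +0.0571]
  T[2,:] = [+0.0448, -0.1940, +0.0000, -0.4627, +0.4776]
  T[3,:] = [-0.0344, +0.0688, -0.0753, +0.0000, +0.0108]
  T[4,:] = [-0.0825, -0.0447, -0.0103, -0.0515, +0.0000]
eigenvalue magnitudes: 0.1883, 0.1265, 0.0952, 0.0952, 0.0723.
spectral radius ρ = 0.1883; 0.1883 < 1, so it converges for any x₀.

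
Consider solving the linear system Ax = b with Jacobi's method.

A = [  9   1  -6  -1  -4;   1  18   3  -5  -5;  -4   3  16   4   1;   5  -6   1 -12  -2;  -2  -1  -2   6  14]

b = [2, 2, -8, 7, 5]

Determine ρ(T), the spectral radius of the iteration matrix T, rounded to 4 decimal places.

0.6292

Let D = diag(9, 18, 16, -12, 14); L, U the strict triangles.
Jacobi T = -D⁻¹(L+U): T[0,1] = -(1)/(9) = -0.1111; T[0,0] = 0.
  T[0,:] = [+0.0000  -0.1111  +0.6667  +0.1111  +0.4444]
  T[1,:] = [-0.0556  +0.0000  -0.1667  +0.2778  +0.2778]
  T[2,:] = [+0.2500  -0.1875  +0.0000  -0.2500  -0.0625]
  T[3,:] = [+0.4167  -0.5000  +0.0833  +0.0000  -0.1667]
  T[4,:] = [+0.1429  +0.0714  +0.1429  -0.4286  +0.0000]
moduli |λ_i(T)| = 0.6292, 0.4134, 0.4134, 0.1609, 0.1423.
spectral radius ρ = 0.6292; 0.6292 < 1, so it converges for any x₀.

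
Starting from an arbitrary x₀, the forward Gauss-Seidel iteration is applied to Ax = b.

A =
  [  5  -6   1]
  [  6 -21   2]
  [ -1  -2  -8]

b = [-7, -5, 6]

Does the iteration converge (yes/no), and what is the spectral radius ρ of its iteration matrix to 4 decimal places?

yes, ρ = 0.3126

Let D = diag(5, -21, -8); L, U the strict triangles.
GS T = -(D+L)⁻¹U: row 0 first, T[0,1] = -(-6)/(5) = +1.2000; later rows by forward substitution.
  T[0,:] = [+0.0000, +1.2000, -0.2000]
  T[1,:] = [+0.0000, +0.3429, +0.0381]
  T[2,:] = [+0.0000, -0.2357, +0.0155]
|λ(T)| sorted: 0.3126, 0.0457, 0.0000.
spectral radius ρ = 0.3126; 0.3126 < 1: convergent.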